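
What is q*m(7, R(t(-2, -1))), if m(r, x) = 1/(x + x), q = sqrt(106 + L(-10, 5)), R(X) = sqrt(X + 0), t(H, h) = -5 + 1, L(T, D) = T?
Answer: -I*sqrt(6) ≈ -2.4495*I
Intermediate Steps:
t(H, h) = -4
R(X) = sqrt(X)
q = 4*sqrt(6) (q = sqrt(106 - 10) = sqrt(96) = 4*sqrt(6) ≈ 9.7980)
m(r, x) = 1/(2*x)
q*m(7, R(t(-2, -1))) = (4*sqrt(6))*(1/(2*(sqrt(-4)))) = (4*sqrt(6))*(1/(2*((2*I)))) = (4*sqrt(6))*((-I/2)/2) = (4*sqrt(6))*(-I/4) = -I*sqrt(6)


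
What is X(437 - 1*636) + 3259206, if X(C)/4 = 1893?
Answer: 3266778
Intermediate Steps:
X(C) = 7572 (X(C) = 4*1893 = 7572)
X(437 - 1*636) + 3259206 = 7572 + 3259206 = 3266778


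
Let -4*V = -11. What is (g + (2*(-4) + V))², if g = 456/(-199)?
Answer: 36036009/633616 ≈ 56.874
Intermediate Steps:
V = 11/4 (V = -¼*(-11) = 11/4 ≈ 2.7500)
g = -456/199 (g = 456*(-1/199) = -456/199 ≈ -2.2915)
(g + (2*(-4) + V))² = (-456/199 + (2*(-4) + 11/4))² = (-456/199 + (-8 + 11/4))² = (-456/199 - 21/4)² = (-6003/796)² = 36036009/633616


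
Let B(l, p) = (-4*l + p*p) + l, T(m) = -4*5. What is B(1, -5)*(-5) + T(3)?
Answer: -130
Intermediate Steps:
T(m) = -20
B(l, p) = p² - 3*l (B(l, p) = (-4*l + p²) + l = (p² - 4*l) + l = p² - 3*l)
B(1, -5)*(-5) + T(3) = ((-5)² - 3*1)*(-5) - 20 = (25 - 3)*(-5) - 20 = 22*(-5) - 20 = -110 - 20 = -130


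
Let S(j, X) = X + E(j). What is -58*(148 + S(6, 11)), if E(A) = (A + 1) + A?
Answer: -9976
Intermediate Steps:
E(A) = 1 + 2*A (E(A) = (1 + A) + A = 1 + 2*A)
S(j, X) = 1 + X + 2*j (S(j, X) = X + (1 + 2*j) = 1 + X + 2*j)
-58*(148 + S(6, 11)) = -58*(148 + (1 + 11 + 2*6)) = -58*(148 + (1 + 11 + 12)) = -58*(148 + 24) = -58*172 = -9976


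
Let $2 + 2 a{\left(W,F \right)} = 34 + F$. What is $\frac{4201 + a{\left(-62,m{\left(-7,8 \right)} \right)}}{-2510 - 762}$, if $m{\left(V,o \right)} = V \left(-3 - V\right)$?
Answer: $- \frac{4203}{3272} \approx -1.2845$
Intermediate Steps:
$a{\left(W,F \right)} = 16 + \frac{F}{2}$ ($a{\left(W,F \right)} = -1 + \frac{34 + F}{2} = -1 + \left(17 + \frac{F}{2}\right) = 16 + \frac{F}{2}$)
$\frac{4201 + a{\left(-62,m{\left(-7,8 \right)} \right)}}{-2510 - 762} = \frac{4201 + \left(16 + \frac{\left(-1\right) \left(-7\right) \left(3 - 7\right)}{2}\right)}{-2510 - 762} = \frac{4201 + \left(16 + \frac{\left(-1\right) \left(-7\right) \left(-4\right)}{2}\right)}{-3272} = \left(4201 + \left(16 + \frac{1}{2} \left(-28\right)\right)\right) \left(- \frac{1}{3272}\right) = \left(4201 + \left(16 - 14\right)\right) \left(- \frac{1}{3272}\right) = \left(4201 + 2\right) \left(- \frac{1}{3272}\right) = 4203 \left(- \frac{1}{3272}\right) = - \frac{4203}{3272}$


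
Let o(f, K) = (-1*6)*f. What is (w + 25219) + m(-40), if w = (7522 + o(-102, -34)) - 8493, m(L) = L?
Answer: 24820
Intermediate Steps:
o(f, K) = -6*f
w = -359 (w = (7522 - 6*(-102)) - 8493 = (7522 + 612) - 8493 = 8134 - 8493 = -359)
(w + 25219) + m(-40) = (-359 + 25219) - 40 = 24860 - 40 = 24820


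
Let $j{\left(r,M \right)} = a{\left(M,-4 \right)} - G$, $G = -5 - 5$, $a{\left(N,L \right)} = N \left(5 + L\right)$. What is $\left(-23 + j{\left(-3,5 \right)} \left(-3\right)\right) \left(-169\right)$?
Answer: $11492$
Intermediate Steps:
$G = -10$
$j{\left(r,M \right)} = 10 + M$ ($j{\left(r,M \right)} = M \left(5 - 4\right) - -10 = M 1 + 10 = M + 10 = 10 + M$)
$\left(-23 + j{\left(-3,5 \right)} \left(-3\right)\right) \left(-169\right) = \left(-23 + \left(10 + 5\right) \left(-3\right)\right) \left(-169\right) = \left(-23 + 15 \left(-3\right)\right) \left(-169\right) = \left(-23 - 45\right) \left(-169\right) = \left(-68\right) \left(-169\right) = 11492$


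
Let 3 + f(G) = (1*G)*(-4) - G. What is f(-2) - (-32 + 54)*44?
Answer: -961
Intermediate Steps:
f(G) = -3 - 5*G (f(G) = -3 + ((1*G)*(-4) - G) = -3 + (G*(-4) - G) = -3 + (-4*G - G) = -3 - 5*G)
f(-2) - (-32 + 54)*44 = (-3 - 5*(-2)) - (-32 + 54)*44 = (-3 + 10) - 22*44 = 7 - 1*968 = 7 - 968 = -961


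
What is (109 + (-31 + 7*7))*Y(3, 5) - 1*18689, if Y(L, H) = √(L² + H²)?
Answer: -18689 + 127*√34 ≈ -17948.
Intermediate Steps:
Y(L, H) = √(H² + L²)
(109 + (-31 + 7*7))*Y(3, 5) - 1*18689 = (109 + (-31 + 7*7))*√(5² + 3²) - 1*18689 = (109 + (-31 + 49))*√(25 + 9) - 18689 = (109 + 18)*√34 - 18689 = 127*√34 - 18689 = -18689 + 127*√34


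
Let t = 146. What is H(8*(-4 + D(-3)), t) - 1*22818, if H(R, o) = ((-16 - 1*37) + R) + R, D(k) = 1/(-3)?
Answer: -68821/3 ≈ -22940.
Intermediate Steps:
D(k) = -1/3
H(R, o) = -53 + 2*R (H(R, o) = ((-16 - 37) + R) + R = (-53 + R) + R = -53 + 2*R)
H(8*(-4 + D(-3)), t) - 1*22818 = (-53 + 2*(8*(-4 - 1/3))) - 1*22818 = (-53 + 2*(8*(-13/3))) - 22818 = (-53 + 2*(-104/3)) - 22818 = (-53 - 208/3) - 22818 = -367/3 - 22818 = -68821/3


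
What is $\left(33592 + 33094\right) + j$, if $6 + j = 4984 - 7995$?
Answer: $63669$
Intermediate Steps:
$j = -3017$ ($j = -6 + \left(4984 - 7995\right) = -6 - 3011 = -3017$)
$\left(33592 + 33094\right) + j = \left(33592 + 33094\right) - 3017 = 66686 - 3017 = 63669$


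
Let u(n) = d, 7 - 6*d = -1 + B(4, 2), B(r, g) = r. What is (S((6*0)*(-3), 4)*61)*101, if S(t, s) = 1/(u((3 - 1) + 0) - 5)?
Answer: -18483/13 ≈ -1421.8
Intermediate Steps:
d = 2/3 (d = 7/6 - (-1 + 4)/6 = 7/6 - 1/6*3 = 7/6 - 1/2 = 2/3 ≈ 0.66667)
u(n) = 2/3
S(t, s) = -3/13 (S(t, s) = 1/(2/3 - 5) = 1/(-13/3) = -3/13)
(S((6*0)*(-3), 4)*61)*101 = -3/13*61*101 = -183/13*101 = -18483/13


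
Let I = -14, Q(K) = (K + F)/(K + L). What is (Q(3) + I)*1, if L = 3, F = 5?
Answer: -38/3 ≈ -12.667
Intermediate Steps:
Q(K) = (5 + K)/(3 + K) (Q(K) = (K + 5)/(K + 3) = (5 + K)/(3 + K))
(Q(3) + I)*1 = ((5 + 3)/(3 + 3) - 14)*1 = (8/6 - 14)*1 = ((1/6)*8 - 14)*1 = (4/3 - 14)*1 = -38/3*1 = -38/3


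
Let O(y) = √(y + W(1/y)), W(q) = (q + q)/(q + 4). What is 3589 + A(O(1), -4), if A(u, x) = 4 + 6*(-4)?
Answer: 3569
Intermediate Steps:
W(q) = 2*q/(4 + q) (W(q) = (2*q)/(4 + q) = 2*q/(4 + q))
O(y) = √(y + 2/(y*(4 + 1/y)))
A(u, x) = -20 (A(u, x) = 4 - 24 = -20)
3589 + A(O(1), -4) = 3589 - 20 = 3569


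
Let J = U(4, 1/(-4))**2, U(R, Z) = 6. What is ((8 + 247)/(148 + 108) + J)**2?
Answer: 89699841/65536 ≈ 1368.7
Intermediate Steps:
J = 36 (J = 6**2 = 36)
((8 + 247)/(148 + 108) + J)**2 = ((8 + 247)/(148 + 108) + 36)**2 = (255/256 + 36)**2 = (9471/256)**2 = 89699841/65536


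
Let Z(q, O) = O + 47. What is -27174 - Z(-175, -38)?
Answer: -27183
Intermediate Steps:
Z(q, O) = 47 + O
-27174 - Z(-175, -38) = -27174 - (47 - 38) = -27174 - 1*9 = -27174 - 9 = -27183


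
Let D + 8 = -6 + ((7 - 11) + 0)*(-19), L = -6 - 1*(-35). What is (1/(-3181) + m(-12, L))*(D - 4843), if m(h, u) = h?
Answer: 182505113/3181 ≈ 57374.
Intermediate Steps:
L = 29 (L = -6 + 35 = 29)
D = 62 (D = -8 + (-6 + ((7 - 11) + 0)*(-19)) = -8 + (-6 + (-4 + 0)*(-19)) = -8 + (-6 - 4*(-19)) = -8 + (-6 + 76) = -8 + 70 = 62)
(1/(-3181) + m(-12, L))*(D - 4843) = (1/(-3181) - 12)*(62 - 4843) = (-1/3181 - 12)*(-4781) = -38173/3181*(-4781) = 182505113/3181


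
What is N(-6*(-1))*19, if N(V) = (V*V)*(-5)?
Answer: -3420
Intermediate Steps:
N(V) = -5*V² (N(V) = V²*(-5) = -5*V²)
N(-6*(-1))*19 = -5*(-6*(-1))²*19 = -5*6²*19 = -5*36*19 = -180*19 = -3420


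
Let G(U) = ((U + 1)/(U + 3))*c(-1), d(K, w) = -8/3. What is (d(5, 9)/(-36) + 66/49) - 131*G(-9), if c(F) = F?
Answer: 232964/1323 ≈ 176.09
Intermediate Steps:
d(K, w) = -8/3 (d(K, w) = -8*1/3 = -8/3)
G(U) = -(1 + U)/(3 + U) (G(U) = ((U + 1)/(U + 3))*(-1) = ((1 + U)/(3 + U))*(-1) = -(1 + U)/(3 + U))
(d(5, 9)/(-36) + 66/49) - 131*G(-9) = (-8/3/(-36) + 66/49) - 131*(-1 - 1*(-9))/(3 - 9) = (-8/3*(-1/36) + 66*(1/49)) - 131*(-1 + 9)/(-6) = (2/27 + 66/49) - (-131)*8/6 = 1880/1323 - 131*(-4/3) = 1880/1323 + 524/3 = 232964/1323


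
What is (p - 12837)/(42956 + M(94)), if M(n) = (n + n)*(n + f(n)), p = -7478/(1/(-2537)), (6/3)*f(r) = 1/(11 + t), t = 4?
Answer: 284382735/909514 ≈ 312.68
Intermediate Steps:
f(r) = 1/30 (f(r) = 1/(2*(11 + 4)) = (1/2)/15 = (1/2)*(1/15) = 1/30)
p = 18971686 (p = -7478/(-1/2537) = -7478*(-2537) = 18971686)
M(n) = 2*n*(1/30 + n) (M(n) = (n + n)*(n + 1/30) = (2*n)*(1/30 + n) = 2*n*(1/30 + n))
(p - 12837)/(42956 + M(94)) = (18971686 - 12837)/(42956 + (1/15)*94*(1 + 30*94)) = 18958849/(42956 + (1/15)*94*(1 + 2820)) = 18958849/(42956 + (1/15)*94*2821) = 18958849/(42956 + 265174/15) = 18958849/(909514/15) = 18958849*(15/909514) = 284382735/909514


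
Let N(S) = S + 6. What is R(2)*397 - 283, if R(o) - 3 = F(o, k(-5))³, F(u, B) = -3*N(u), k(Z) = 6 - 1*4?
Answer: -5487220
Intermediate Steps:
k(Z) = 2 (k(Z) = 6 - 4 = 2)
N(S) = 6 + S
F(u, B) = -18 - 3*u (F(u, B) = -3*(6 + u) = -18 - 3*u)
R(o) = 3 + (-18 - 3*o)³
R(2)*397 - 283 = (3 + 27*(-6 - 1*2)³)*397 - 283 = (3 + 27*(-6 - 2)³)*397 - 283 = (3 + 27*(-8)³)*397 - 283 = (3 + 27*(-512))*397 - 283 = (3 - 13824)*397 - 283 = -13821*397 - 283 = -5486937 - 283 = -5487220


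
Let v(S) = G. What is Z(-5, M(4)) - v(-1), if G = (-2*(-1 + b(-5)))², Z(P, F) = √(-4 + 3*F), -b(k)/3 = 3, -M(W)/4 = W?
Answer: -400 + 2*I*√13 ≈ -400.0 + 7.2111*I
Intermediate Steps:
M(W) = -4*W
b(k) = -9 (b(k) = -3*3 = -9)
G = 400 (G = (-2*(-1 - 9))² = (-2*(-10))² = 20² = 400)
v(S) = 400
Z(-5, M(4)) - v(-1) = √(-4 + 3*(-4*4)) - 1*400 = √(-4 + 3*(-16)) - 400 = √(-4 - 48) - 400 = √(-52) - 400 = 2*I*√13 - 400 = -400 + 2*I*√13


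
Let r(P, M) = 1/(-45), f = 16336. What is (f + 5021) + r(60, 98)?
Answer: 961064/45 ≈ 21357.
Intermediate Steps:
r(P, M) = -1/45
(f + 5021) + r(60, 98) = (16336 + 5021) - 1/45 = 21357 - 1/45 = 961064/45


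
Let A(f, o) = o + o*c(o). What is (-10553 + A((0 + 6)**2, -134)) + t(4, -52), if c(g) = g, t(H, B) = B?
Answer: 7217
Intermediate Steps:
A(f, o) = o + o**2 (A(f, o) = o + o*o = o + o**2)
(-10553 + A((0 + 6)**2, -134)) + t(4, -52) = (-10553 - 134*(1 - 134)) - 52 = (-10553 - 134*(-133)) - 52 = (-10553 + 17822) - 52 = 7269 - 52 = 7217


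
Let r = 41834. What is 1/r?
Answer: 1/41834 ≈ 2.3904e-5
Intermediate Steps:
1/r = 1/41834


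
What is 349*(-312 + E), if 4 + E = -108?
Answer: -147976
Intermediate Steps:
E = -112 (E = -4 - 108 = -112)
349*(-312 + E) = 349*(-312 - 112) = 349*(-424) = -147976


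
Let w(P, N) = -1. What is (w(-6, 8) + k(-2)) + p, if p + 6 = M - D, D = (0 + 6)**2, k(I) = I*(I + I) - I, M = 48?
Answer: 15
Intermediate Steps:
k(I) = -I + 2*I**2 (k(I) = I*(2*I) - I = 2*I**2 - I = -I + 2*I**2)
D = 36 (D = 6**2 = 36)
p = 6 (p = -6 + (48 - 1*36) = -6 + (48 - 36) = -6 + 12 = 6)
(w(-6, 8) + k(-2)) + p = (-1 - 2*(-1 + 2*(-2))) + 6 = (-1 - 2*(-1 - 4)) + 6 = (-1 - 2*(-5)) + 6 = (-1 + 10) + 6 = 9 + 6 = 15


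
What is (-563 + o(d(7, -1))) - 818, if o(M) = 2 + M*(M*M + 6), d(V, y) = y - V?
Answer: -1939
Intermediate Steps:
o(M) = 2 + M*(6 + M²) (o(M) = 2 + M*(M² + 6) = 2 + M*(6 + M²))
(-563 + o(d(7, -1))) - 818 = (-563 + (2 + (-1 - 1*7)³ + 6*(-1 - 1*7))) - 818 = (-563 + (2 + (-1 - 7)³ + 6*(-1 - 7))) - 818 = (-563 + (2 + (-8)³ + 6*(-8))) - 818 = (-563 + (2 - 512 - 48)) - 818 = (-563 - 558) - 818 = -1121 - 818 = -1939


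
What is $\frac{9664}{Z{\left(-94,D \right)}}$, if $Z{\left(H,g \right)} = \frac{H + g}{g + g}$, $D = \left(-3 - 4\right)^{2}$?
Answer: $- \frac{947072}{45} \approx -21046.0$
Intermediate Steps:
$D = 49$ ($D = \left(-7\right)^{2} = 49$)
$Z{\left(H,g \right)} = \frac{H + g}{2 g}$
$\frac{9664}{Z{\left(-94,D \right)}} = \frac{9664}{\frac{1}{2} \cdot \frac{1}{49} \left(-94 + 49\right)} = \frac{9664}{\frac{1}{2} \cdot \frac{1}{49} \left(-45\right)} = \frac{9664}{- \frac{45}{98}} = 9664 \left(- \frac{98}{45}\right) = - \frac{947072}{45}$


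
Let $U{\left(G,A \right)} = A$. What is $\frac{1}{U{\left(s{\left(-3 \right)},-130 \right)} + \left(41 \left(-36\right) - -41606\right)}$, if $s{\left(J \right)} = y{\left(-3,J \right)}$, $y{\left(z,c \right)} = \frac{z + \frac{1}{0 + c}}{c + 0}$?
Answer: $\frac{1}{40000} \approx 2.5 \cdot 10^{-5}$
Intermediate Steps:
$y{\left(z,c \right)} = \frac{z + \frac{1}{c}}{c}$
$s{\left(J \right)} = \frac{1 - 3 J}{J^{2}}$ ($s{\left(J \right)} = \frac{1 + J \left(-3\right)}{J^{2}} = \frac{1 - 3 J}{J^{2}}$)
$\frac{1}{U{\left(s{\left(-3 \right)},-130 \right)} + \left(41 \left(-36\right) - -41606\right)} = \frac{1}{-130 + \left(41 \left(-36\right) - -41606\right)} = \frac{1}{-130 + \left(-1476 + 41606\right)} = \frac{1}{-130 + 40130} = \frac{1}{40000}$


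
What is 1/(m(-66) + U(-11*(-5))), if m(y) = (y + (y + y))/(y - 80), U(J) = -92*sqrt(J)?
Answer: -657/225522389 - 490268*sqrt(55)/2480746279 ≈ -0.0014686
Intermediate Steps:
m(y) = 3*y/(-80 + y) (m(y) = (y + 2*y)/(-80 + y) = (3*y)/(-80 + y) = 3*y/(-80 + y))
1/(m(-66) + U(-11*(-5))) = 1/(3*(-66)/(-80 - 66) - 92*sqrt(55)) = 1/(3*(-66)/(-146) - 92*sqrt(55)) = 1/(3*(-66)*(-1/146) - 92*sqrt(55)) = 1/(99/73 - 92*sqrt(55))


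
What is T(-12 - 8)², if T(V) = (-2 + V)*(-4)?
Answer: 7744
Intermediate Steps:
T(V) = 8 - 4*V
T(-12 - 8)² = (8 - 4*(-12 - 8))² = (8 - 4*(-20))² = (8 + 80)² = 88² = 7744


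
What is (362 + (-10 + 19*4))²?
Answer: 183184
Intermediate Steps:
(362 + (-10 + 19*4))² = (362 + (-10 + 76))² = (362 + 66)² = 428² = 183184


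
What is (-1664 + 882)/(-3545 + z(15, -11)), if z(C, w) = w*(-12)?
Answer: 782/3413 ≈ 0.22912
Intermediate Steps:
z(C, w) = -12*w
(-1664 + 882)/(-3545 + z(15, -11)) = (-1664 + 882)/(-3545 - 12*(-11)) = -782/(-3545 + 132) = -782/(-3413) = -782*(-1/3413) = 782/3413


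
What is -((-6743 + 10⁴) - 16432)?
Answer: 13175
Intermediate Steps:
-((-6743 + 10⁴) - 16432) = -((-6743 + 10000) - 16432) = -(3257 - 16432) = -1*(-13175) = 13175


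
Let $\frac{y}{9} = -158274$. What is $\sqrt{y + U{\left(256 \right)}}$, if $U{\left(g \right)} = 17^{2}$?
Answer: $i \sqrt{1424177} \approx 1193.4 i$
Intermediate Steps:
$y = -1424466$ ($y = 9 \left(-158274\right) = -1424466$)
$U{\left(g \right)} = 289$
$\sqrt{y + U{\left(256 \right)}} = \sqrt{-1424466 + 289} = \sqrt{-1424177} = i \sqrt{1424177}$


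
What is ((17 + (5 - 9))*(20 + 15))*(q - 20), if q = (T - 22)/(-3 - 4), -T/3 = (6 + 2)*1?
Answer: -6110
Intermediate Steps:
T = -24 (T = -3*(6 + 2) = -24 ≈ -24.000)
q = 46/7 (q = (-24 - 22)/(-3 - 4) = -46/(-7) = -46*(-1/7) = 46/7 ≈ 6.5714)
((17 + (5 - 9))*(20 + 15))*(q - 20) = ((17 + (5 - 9))*(20 + 15))*(46/7 - 20) = ((17 - 4)*35)*(-94/7) = (13*35)*(-94/7) = 455*(-94/7) = -6110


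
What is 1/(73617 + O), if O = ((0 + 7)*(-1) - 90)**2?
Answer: 1/83026 ≈ 1.2044e-5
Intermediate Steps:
O = 9409 (O = (7*(-1) - 90)**2 = (-7 - 90)**2 = (-97)**2 = 9409)
1/(73617 + O) = 1/(73617 + 9409) = 1/83026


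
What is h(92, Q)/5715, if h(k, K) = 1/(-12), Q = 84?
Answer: -1/68580 ≈ -1.4582e-5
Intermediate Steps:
h(k, K) = -1/12
h(92, Q)/5715 = -1/12/5715 = -1/12*1/5715 = -1/68580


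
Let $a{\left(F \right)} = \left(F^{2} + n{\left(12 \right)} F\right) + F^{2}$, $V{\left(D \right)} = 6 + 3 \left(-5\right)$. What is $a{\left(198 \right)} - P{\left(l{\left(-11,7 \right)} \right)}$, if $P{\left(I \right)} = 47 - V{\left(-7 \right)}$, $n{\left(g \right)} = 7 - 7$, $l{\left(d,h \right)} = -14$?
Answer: $78352$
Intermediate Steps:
$V{\left(D \right)} = -9$ ($V{\left(D \right)} = 6 - 15 = -9$)
$n{\left(g \right)} = 0$
$P{\left(I \right)} = 56$ ($P{\left(I \right)} = 47 - -9 = 47 + 9 = 56$)
$a{\left(F \right)} = 2 F^{2}$ ($a{\left(F \right)} = \left(F^{2} + 0 F\right) + F^{2} = \left(F^{2} + 0\right) + F^{2} = F^{2} + F^{2} = 2 F^{2}$)
$a{\left(198 \right)} - P{\left(l{\left(-11,7 \right)} \right)} = 2 \cdot 198^{2} - 56 = 2 \cdot 39204 - 56 = 78408 - 56 = 78352$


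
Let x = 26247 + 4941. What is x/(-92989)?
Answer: -1356/4043 ≈ -0.33539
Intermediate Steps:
x = 31188
x/(-92989) = 31188/(-92989) = 31188*(-1/92989) = -1356/4043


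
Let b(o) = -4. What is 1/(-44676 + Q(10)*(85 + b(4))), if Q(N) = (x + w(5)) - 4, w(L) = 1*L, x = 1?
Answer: -1/44514 ≈ -2.2465e-5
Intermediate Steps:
w(L) = L
Q(N) = 2 (Q(N) = (1 + 5) - 4 = 6 - 4 = 2)
1/(-44676 + Q(10)*(85 + b(4))) = 1/(-44676 + 2*(85 - 4)) = 1/(-44676 + 2*81) = 1/(-44676 + 162) = 1/(-44514) = -1/44514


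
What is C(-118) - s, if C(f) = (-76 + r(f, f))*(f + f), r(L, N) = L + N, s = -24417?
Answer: 98049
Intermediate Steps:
C(f) = 2*f*(-76 + 2*f) (C(f) = (-76 + (f + f))*(f + f) = (-76 + 2*f)*(2*f) = 2*f*(-76 + 2*f))
C(-118) - s = 4*(-118)*(-38 - 118) - 1*(-24417) = 4*(-118)*(-156) + 24417 = 73632 + 24417 = 98049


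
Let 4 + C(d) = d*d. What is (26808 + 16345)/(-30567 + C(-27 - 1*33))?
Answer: -43153/26971 ≈ -1.6000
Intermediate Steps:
C(d) = -4 + d² (C(d) = -4 + d*d = -4 + d²)
(26808 + 16345)/(-30567 + C(-27 - 1*33)) = (26808 + 16345)/(-30567 + (-4 + (-27 - 1*33)²)) = 43153/(-30567 + (-4 + (-27 - 33)²)) = 43153/(-30567 + (-4 + (-60)²)) = 43153/(-30567 + (-4 + 3600)) = 43153/(-30567 + 3596) = 43153/(-26971) = 43153*(-1/26971) = -43153/26971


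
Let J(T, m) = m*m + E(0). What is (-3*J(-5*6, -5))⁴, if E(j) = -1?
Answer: 26873856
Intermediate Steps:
J(T, m) = -1 + m² (J(T, m) = m*m - 1 = m² - 1 = -1 + m²)
(-3*J(-5*6, -5))⁴ = (-3*(-1 + (-5)²))⁴ = (-3*(-1 + 25))⁴ = (-3*24)⁴ = (-72)⁴ = 26873856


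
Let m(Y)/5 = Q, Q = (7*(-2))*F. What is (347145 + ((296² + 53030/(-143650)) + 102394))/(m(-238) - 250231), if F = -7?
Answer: -2572075424/1195843155 ≈ -2.1508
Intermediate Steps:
Q = 98 (Q = (7*(-2))*(-7) = -14*(-7) = 98)
m(Y) = 490 (m(Y) = 5*98 = 490)
(347145 + ((296² + 53030/(-143650)) + 102394))/(m(-238) - 250231) = (347145 + ((296² + 53030/(-143650)) + 102394))/(490 - 250231) = (347145 + ((87616 + 53030*(-1/143650)) + 102394))/(-249741) = (347145 + ((87616 - 5303/14365) + 102394))*(-1/249741) = (347145 + (1258598537/14365 + 102394))*(-1/249741) = (347145 + 2729488347/14365)*(-1/249741) = (7716226272/14365)*(-1/249741) = -2572075424/1195843155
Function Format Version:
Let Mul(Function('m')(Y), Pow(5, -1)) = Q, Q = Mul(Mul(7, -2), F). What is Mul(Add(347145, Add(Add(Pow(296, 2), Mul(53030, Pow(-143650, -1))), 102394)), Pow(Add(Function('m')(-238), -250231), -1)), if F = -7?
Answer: Rational(-2572075424, 1195843155) ≈ -2.1508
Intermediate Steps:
Q = 98 (Q = Mul(Mul(7, -2), -7) = Mul(-14, -7) = 98)
Function('m')(Y) = 490 (Function('m')(Y) = Mul(5, 98) = 490)
Mul(Add(347145, Add(Add(Pow(296, 2), Mul(53030, Pow(-143650, -1))), 102394)), Pow(Add(Function('m')(-238), -250231), -1)) = Mul(Add(347145, Add(Add(Pow(296, 2), Mul(53030, Pow(-143650, -1))), 102394)), Pow(Add(490, -250231), -1)) = Mul(Add(347145, Add(Add(87616, Mul(53030, Rational(-1, 143650))), 102394)), Pow(-249741, -1)) = Mul(Add(347145, Add(Add(87616, Rational(-5303, 14365)), 102394)), Rational(-1, 249741)) = Mul(Add(347145, Add(Rational(1258598537, 14365), 102394)), Rational(-1, 249741)) = Mul(Add(347145, Rational(2729488347, 14365)), Rational(-1, 249741)) = Mul(Rational(7716226272, 14365), Rational(-1, 249741)) = Rational(-2572075424, 1195843155)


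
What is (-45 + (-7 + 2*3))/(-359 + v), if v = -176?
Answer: 46/535 ≈ 0.085981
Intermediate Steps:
(-45 + (-7 + 2*3))/(-359 + v) = (-45 + (-7 + 2*3))/(-359 - 176) = (-45 + (-7 + 6))/(-535) = (-45 - 1)*(-1/535) = -46*(-1/535) = 46/535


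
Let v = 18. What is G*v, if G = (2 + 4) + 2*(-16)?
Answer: -468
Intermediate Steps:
G = -26 (G = 6 - 32 = -26)
G*v = -26*18 = -468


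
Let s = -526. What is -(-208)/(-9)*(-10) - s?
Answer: 6814/9 ≈ 757.11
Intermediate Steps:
-(-208)/(-9)*(-10) - s = -(-208)/(-9)*(-10) - 1*(-526) = -(-208)*(-1)/9*(-10) + 526 = -16*13/9*(-10) + 526 = -208/9*(-10) + 526 = 2080/9 + 526 = 6814/9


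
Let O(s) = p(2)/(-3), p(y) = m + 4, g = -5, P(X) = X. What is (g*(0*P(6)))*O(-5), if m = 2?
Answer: 0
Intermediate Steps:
p(y) = 6 (p(y) = 2 + 4 = 6)
O(s) = -2 (O(s) = 6/(-3) = 6*(-⅓) = -2)
(g*(0*P(6)))*O(-5) = -0*6*(-2) = -5*0*(-2) = 0*(-2) = 0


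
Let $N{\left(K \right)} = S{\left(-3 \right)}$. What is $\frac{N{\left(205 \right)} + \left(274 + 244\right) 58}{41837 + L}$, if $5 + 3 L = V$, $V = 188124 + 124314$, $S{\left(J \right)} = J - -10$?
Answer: $\frac{90153}{437944} \approx 0.20586$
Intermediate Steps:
$S{\left(J \right)} = 10 + J$ ($S{\left(J \right)} = J + 10 = 10 + J$)
$N{\left(K \right)} = 7$ ($N{\left(K \right)} = 10 - 3 = 7$)
$V = 312438$
$L = \frac{312433}{3}$ ($L = - \frac{5}{3} + \frac{1}{3} \cdot 312438 = - \frac{5}{3} + 104146 = \frac{312433}{3} \approx 1.0414 \cdot 10^{5}$)
$\frac{N{\left(205 \right)} + \left(274 + 244\right) 58}{41837 + L} = \frac{7 + \left(274 + 244\right) 58}{41837 + \frac{312433}{3}} = \frac{7 + 518 \cdot 58}{\frac{437944}{3}} = \left(7 + 30044\right) \frac{3}{437944} = 30051 \cdot \frac{3}{437944} = \frac{90153}{437944}$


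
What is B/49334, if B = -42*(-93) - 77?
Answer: 3829/49334 ≈ 0.077614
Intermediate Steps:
B = 3829 (B = 3906 - 77 = 3829)
B/49334 = 3829/49334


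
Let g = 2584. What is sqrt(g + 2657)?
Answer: sqrt(5241) ≈ 72.395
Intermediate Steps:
sqrt(g + 2657) = sqrt(2584 + 2657) = sqrt(5241)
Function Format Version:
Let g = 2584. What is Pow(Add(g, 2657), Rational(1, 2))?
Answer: Pow(5241, Rational(1, 2)) ≈ 72.395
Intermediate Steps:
Pow(Add(g, 2657), Rational(1, 2)) = Pow(Add(2584, 2657), Rational(1, 2)) = Pow(5241, Rational(1, 2))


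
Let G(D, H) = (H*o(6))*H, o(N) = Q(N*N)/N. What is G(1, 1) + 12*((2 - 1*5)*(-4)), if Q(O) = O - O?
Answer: 144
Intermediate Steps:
Q(O) = 0
o(N) = 0 (o(N) = 0/N = 0)
G(D, H) = 0 (G(D, H) = (H*0)*H = 0*H = 0)
G(1, 1) + 12*((2 - 1*5)*(-4)) = 0 + 12*((2 - 1*5)*(-4)) = 0 + 12*((2 - 5)*(-4)) = 0 + 12*(-3*(-4)) = 0 + 12*12 = 0 + 144 = 144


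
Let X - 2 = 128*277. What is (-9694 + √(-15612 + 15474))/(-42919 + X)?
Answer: 9694/7461 - I*√138/7461 ≈ 1.2993 - 0.0015745*I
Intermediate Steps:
X = 35458 (X = 2 + 128*277 = 2 + 35456 = 35458)
(-9694 + √(-15612 + 15474))/(-42919 + X) = (-9694 + √(-15612 + 15474))/(-42919 + 35458) = (-9694 + √(-138))/(-7461) = (-9694 + I*√138)*(-1/7461) = 9694/7461 - I*√138/7461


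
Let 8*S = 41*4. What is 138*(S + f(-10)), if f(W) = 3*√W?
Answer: 2829 + 414*I*√10 ≈ 2829.0 + 1309.2*I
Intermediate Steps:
S = 41/2 (S = (41*4)/8 = (⅛)*164 = 41/2 ≈ 20.500)
138*(S + f(-10)) = 138*(41/2 + 3*√(-10)) = 138*(41/2 + 3*(I*√10)) = 138*(41/2 + 3*I*√10) = 2829 + 414*I*√10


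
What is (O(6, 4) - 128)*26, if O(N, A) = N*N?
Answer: -2392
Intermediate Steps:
O(N, A) = N**2
(O(6, 4) - 128)*26 = (6**2 - 128)*26 = (36 - 128)*26 = -92*26 = -2392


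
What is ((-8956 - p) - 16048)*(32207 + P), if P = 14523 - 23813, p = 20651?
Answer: -1046275635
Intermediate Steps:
P = -9290
((-8956 - p) - 16048)*(32207 + P) = ((-8956 - 1*20651) - 16048)*(32207 - 9290) = ((-8956 - 20651) - 16048)*22917 = (-29607 - 16048)*22917 = -45655*22917 = -1046275635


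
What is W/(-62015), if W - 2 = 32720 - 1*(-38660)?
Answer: -71382/62015 ≈ -1.1510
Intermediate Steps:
W = 71382 (W = 2 + (32720 - 1*(-38660)) = 2 + (32720 + 38660) = 2 + 71380 = 71382)
W/(-62015) = 71382/(-62015) = 71382*(-1/62015) = -71382/62015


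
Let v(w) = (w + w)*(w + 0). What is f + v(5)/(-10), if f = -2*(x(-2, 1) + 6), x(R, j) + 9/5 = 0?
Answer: -67/5 ≈ -13.400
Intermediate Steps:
v(w) = 2*w² (v(w) = (2*w)*w = 2*w²)
x(R, j) = -9/5 (x(R, j) = -9/5 + 0 = -9/5)
f = -42/5 (f = -2*(-9/5 + 6) = -2*21/5 = -42/5 ≈ -8.4000)
f + v(5)/(-10) = -42/5 + (2*5²)/(-10) = -42/5 - 25/5 = -42/5 - ⅒*50 = -42/5 - 5 = -67/5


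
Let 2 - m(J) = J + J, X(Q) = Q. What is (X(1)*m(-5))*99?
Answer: 1188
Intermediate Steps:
m(J) = 2 - 2*J (m(J) = 2 - (J + J) = 2 - 2*J)
(X(1)*m(-5))*99 = (1*(2 - 2*(-5)))*99 = (1*(2 + 10))*99 = (1*12)*99 = 12*99 = 1188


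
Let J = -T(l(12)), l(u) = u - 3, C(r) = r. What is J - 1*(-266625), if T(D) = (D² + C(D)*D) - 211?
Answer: 266674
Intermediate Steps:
l(u) = -3 + u
T(D) = -211 + 2*D² (T(D) = (D² + D*D) - 211 = (D² + D²) - 211 = 2*D² - 211 = -211 + 2*D²)
J = 49 (J = -(-211 + 2*(-3 + 12)²) = -(-211 + 2*9²) = -(-211 + 2*81) = -(-211 + 162) = -1*(-49) = 49)
J - 1*(-266625) = 49 - 1*(-266625) = 49 + 266625 = 266674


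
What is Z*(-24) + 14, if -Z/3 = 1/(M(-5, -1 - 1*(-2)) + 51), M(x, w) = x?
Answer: 358/23 ≈ 15.565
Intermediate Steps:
Z = -3/46 (Z = -3/(-5 + 51) = -3/46 ≈ -0.065217)
Z*(-24) + 14 = -3/46*(-24) + 14 = 36/23 + 14 = 358/23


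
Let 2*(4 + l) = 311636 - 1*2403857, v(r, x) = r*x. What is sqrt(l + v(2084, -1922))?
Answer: 25*I*sqrt(32330)/2 ≈ 2247.6*I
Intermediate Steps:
l = -2092229/2 (l = -4 + (311636 - 1*2403857)/2 = -4 + (311636 - 2403857)/2 = -4 + (1/2)*(-2092221) = -4 - 2092221/2 = -2092229/2 ≈ -1.0461e+6)
sqrt(l + v(2084, -1922)) = sqrt(-2092229/2 + 2084*(-1922)) = sqrt(-2092229/2 - 4005448) = sqrt(-10103125/2) = 25*I*sqrt(32330)/2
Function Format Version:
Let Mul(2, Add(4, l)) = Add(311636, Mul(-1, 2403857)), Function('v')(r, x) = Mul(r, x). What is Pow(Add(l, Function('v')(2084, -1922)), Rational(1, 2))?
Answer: Mul(Rational(25, 2), I, Pow(32330, Rational(1, 2))) ≈ Mul(2247.6, I)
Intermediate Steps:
l = Rational(-2092229, 2) (l = Add(-4, Mul(Rational(1, 2), Add(311636, Mul(-1, 2403857)))) = Add(-4, Mul(Rational(1, 2), Add(311636, -2403857))) = Add(-4, Mul(Rational(1, 2), -2092221)) = Add(-4, Rational(-2092221, 2)) = Rational(-2092229, 2) ≈ -1.0461e+6)
Pow(Add(l, Function('v')(2084, -1922)), Rational(1, 2)) = Pow(Add(Rational(-2092229, 2), Mul(2084, -1922)), Rational(1, 2)) = Pow(Add(Rational(-2092229, 2), -4005448), Rational(1, 2)) = Pow(Rational(-10103125, 2), Rational(1, 2)) = Mul(Rational(25, 2), I, Pow(32330, Rational(1, 2)))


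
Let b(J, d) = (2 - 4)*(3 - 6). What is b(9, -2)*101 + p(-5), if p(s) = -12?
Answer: 594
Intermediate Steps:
b(J, d) = 6 (b(J, d) = -2*(-3) = 6)
b(9, -2)*101 + p(-5) = 6*101 - 12 = 606 - 12 = 594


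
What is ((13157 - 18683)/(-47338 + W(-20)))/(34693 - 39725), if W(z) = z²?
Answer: -921/39365336 ≈ -2.3396e-5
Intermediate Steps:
((13157 - 18683)/(-47338 + W(-20)))/(34693 - 39725) = ((13157 - 18683)/(-47338 + (-20)²))/(34693 - 39725) = -5526/(-47338 + 400)/(-5032) = -5526/(-46938)*(-1/5032) = -5526*(-1/46938)*(-1/5032) = (921/7823)*(-1/5032) = -921/39365336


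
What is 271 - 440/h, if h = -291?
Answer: 79301/291 ≈ 272.51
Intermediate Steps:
271 - 440/h = 271 - 440/(-291) = 271 - 440*(-1)/291 = 271 - 1*(-440/291) = 271 + 440/291 = 79301/291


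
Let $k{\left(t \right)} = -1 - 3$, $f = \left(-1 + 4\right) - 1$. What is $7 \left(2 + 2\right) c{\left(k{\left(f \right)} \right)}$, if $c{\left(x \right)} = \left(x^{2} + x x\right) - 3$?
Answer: $812$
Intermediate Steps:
$f = 2$ ($f = 3 - 1 = 2$)
$k{\left(t \right)} = -4$ ($k{\left(t \right)} = -1 - 3 = -4$)
$c{\left(x \right)} = -3 + 2 x^{2}$ ($c{\left(x \right)} = \left(x^{2} + x^{2}\right) - 3 = 2 x^{2} - 3 = -3 + 2 x^{2}$)
$7 \left(2 + 2\right) c{\left(k{\left(f \right)} \right)} = 7 \left(2 + 2\right) \left(-3 + 2 \left(-4\right)^{2}\right) = 7 \cdot 4 \left(-3 + 2 \cdot 16\right) = 28 \left(-3 + 32\right) = 28 \cdot 29 = 812$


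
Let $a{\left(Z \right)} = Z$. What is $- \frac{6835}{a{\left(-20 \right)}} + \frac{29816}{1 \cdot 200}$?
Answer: $\frac{49083}{100} \approx 490.83$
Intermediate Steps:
$- \frac{6835}{a{\left(-20 \right)}} + \frac{29816}{1 \cdot 200} = - \frac{6835}{-20} + \frac{29816}{1 \cdot 200} = \left(-6835\right) \left(- \frac{1}{20}\right) + \frac{29816}{200} = \frac{1367}{4} + 29816 \cdot \frac{1}{200} = \frac{1367}{4} + \frac{3727}{25} = \frac{49083}{100}$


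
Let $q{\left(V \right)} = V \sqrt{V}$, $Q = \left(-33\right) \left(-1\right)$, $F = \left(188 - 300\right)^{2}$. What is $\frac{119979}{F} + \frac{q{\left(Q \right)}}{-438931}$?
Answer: $\frac{119979}{12544} - \frac{33 \sqrt{33}}{438931} \approx 9.5642$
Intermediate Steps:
$F = 12544$ ($F = \left(-112\right)^{2} = 12544$)
$Q = 33$
$q{\left(V \right)} = V^{\frac{3}{2}}$
$\frac{119979}{F} + \frac{q{\left(Q \right)}}{-438931} = \frac{119979}{12544} + \frac{33^{\frac{3}{2}}}{-438931} = 119979 \cdot \frac{1}{12544} + 33 \sqrt{33} \left(- \frac{1}{438931}\right) = \frac{119979}{12544} - \frac{33 \sqrt{33}}{438931}$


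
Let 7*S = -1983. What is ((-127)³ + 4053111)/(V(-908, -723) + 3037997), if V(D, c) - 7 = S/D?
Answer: 12742051168/19309555407 ≈ 0.65988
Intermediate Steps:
S = -1983/7 (S = (⅐)*(-1983) = -1983/7 ≈ -283.29)
V(D, c) = 7 - 1983/(7*D)
((-127)³ + 4053111)/(V(-908, -723) + 3037997) = ((-127)³ + 4053111)/((7 - 1983/7/(-908)) + 3037997) = (-2048383 + 4053111)/((7 - 1983/7*(-1/908)) + 3037997) = 2004728/((7 + 1983/6356) + 3037997) = 2004728/(46475/6356 + 3037997) = 2004728/(19309555407/6356) = 2004728*(6356/19309555407) = 12742051168/19309555407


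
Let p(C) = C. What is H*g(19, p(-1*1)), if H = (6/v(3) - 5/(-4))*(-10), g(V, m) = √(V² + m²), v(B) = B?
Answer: -65*√362/2 ≈ -618.35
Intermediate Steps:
H = -65/2 (H = (6/3 - 5/(-4))*(-10) = (6*(⅓) - 5*(-¼))*(-10) = (2 + 5/4)*(-10) = (13/4)*(-10) = -65/2 ≈ -32.500)
H*g(19, p(-1*1)) = -65*√(19² + (-1*1)²)/2 = -65*√(361 + (-1)²)/2 = -65*√(361 + 1)/2 = -65*√362/2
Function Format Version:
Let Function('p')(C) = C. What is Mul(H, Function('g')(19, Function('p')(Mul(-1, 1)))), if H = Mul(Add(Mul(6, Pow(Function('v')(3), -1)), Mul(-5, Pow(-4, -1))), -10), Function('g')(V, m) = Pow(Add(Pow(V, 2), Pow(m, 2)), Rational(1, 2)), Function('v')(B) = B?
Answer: Mul(Rational(-65, 2), Pow(362, Rational(1, 2))) ≈ -618.35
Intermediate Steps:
H = Rational(-65, 2) (H = Mul(Add(Mul(6, Pow(3, -1)), Mul(-5, Pow(-4, -1))), -10) = Mul(Add(Mul(6, Rational(1, 3)), Mul(-5, Rational(-1, 4))), -10) = Mul(Add(2, Rational(5, 4)), -10) = Mul(Rational(13, 4), -10) = Rational(-65, 2) ≈ -32.500)
Mul(H, Function('g')(19, Function('p')(Mul(-1, 1)))) = Mul(Rational(-65, 2), Pow(Add(Pow(19, 2), Pow(Mul(-1, 1), 2)), Rational(1, 2))) = Mul(Rational(-65, 2), Pow(Add(361, Pow(-1, 2)), Rational(1, 2))) = Mul(Rational(-65, 2), Pow(Add(361, 1), Rational(1, 2))) = Mul(Rational(-65, 2), Pow(362, Rational(1, 2)))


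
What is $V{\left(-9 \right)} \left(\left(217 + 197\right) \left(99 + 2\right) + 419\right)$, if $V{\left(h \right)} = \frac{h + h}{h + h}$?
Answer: $42233$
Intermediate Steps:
$V{\left(h \right)} = 1$ ($V{\left(h \right)} = \frac{2 h}{2 h} = 2 h \frac{1}{2 h} = 1$)
$V{\left(-9 \right)} \left(\left(217 + 197\right) \left(99 + 2\right) + 419\right) = 1 \left(\left(217 + 197\right) \left(99 + 2\right) + 419\right) = 1 \left(414 \cdot 101 + 419\right) = 1 \left(41814 + 419\right) = 1 \cdot 42233 = 42233$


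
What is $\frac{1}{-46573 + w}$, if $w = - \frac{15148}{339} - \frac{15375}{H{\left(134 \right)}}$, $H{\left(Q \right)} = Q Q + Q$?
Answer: $- \frac{136278}{6353080615} \approx -2.1451 \cdot 10^{-5}$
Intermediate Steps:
$H{\left(Q \right)} = Q + Q^{2}$ ($H{\left(Q \right)} = Q^{2} + Q = Q + Q^{2}$)
$w = - \frac{6205321}{136278}$ ($w = - \frac{15148}{339} - \frac{15375}{134 \left(1 + 134\right)} = \left(-15148\right) \frac{1}{339} - \frac{15375}{134 \cdot 135} = - \frac{15148}{339} - \frac{15375}{18090} = - \frac{15148}{339} - \frac{1025}{1206} = - \frac{6205321}{136278} \approx -45.534$)
$\frac{1}{-46573 + w} = \frac{1}{-46573 - \frac{6205321}{136278}} = \frac{1}{- \frac{6353080615}{136278}} = - \frac{136278}{6353080615}$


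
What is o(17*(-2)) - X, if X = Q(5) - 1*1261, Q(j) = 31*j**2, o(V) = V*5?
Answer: 316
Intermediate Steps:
o(V) = 5*V
X = -486 (X = 31*5**2 - 1*1261 = 31*25 - 1261 = 775 - 1261 = -486)
o(17*(-2)) - X = 5*(17*(-2)) - 1*(-486) = 5*(-34) + 486 = -170 + 486 = 316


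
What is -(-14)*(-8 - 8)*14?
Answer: -3136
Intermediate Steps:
-(-14)*(-8 - 8)*14 = -(-14)*(-16)*14 = -14*16*14 = -224*14 = -3136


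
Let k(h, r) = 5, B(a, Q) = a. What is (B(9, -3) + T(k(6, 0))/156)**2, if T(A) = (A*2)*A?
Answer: 528529/6084 ≈ 86.872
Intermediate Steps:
T(A) = 2*A**2 (T(A) = (2*A)*A = 2*A**2)
(B(9, -3) + T(k(6, 0))/156)**2 = (9 + (2*5**2)/156)**2 = (9 + (2*25)*(1/156))**2 = (9 + 50*(1/156))**2 = (9 + 25/78)**2 = (727/78)**2 = 528529/6084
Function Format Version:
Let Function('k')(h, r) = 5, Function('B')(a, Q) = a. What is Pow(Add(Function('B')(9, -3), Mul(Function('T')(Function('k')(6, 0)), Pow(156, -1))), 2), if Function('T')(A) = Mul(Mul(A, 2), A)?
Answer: Rational(528529, 6084) ≈ 86.872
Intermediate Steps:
Function('T')(A) = Mul(2, Pow(A, 2)) (Function('T')(A) = Mul(Mul(2, A), A) = Mul(2, Pow(A, 2)))
Pow(Add(Function('B')(9, -3), Mul(Function('T')(Function('k')(6, 0)), Pow(156, -1))), 2) = Pow(Add(9, Mul(Mul(2, Pow(5, 2)), Pow(156, -1))), 2) = Pow(Add(9, Mul(Mul(2, 25), Rational(1, 156))), 2) = Pow(Add(9, Mul(50, Rational(1, 156))), 2) = Pow(Add(9, Rational(25, 78)), 2) = Pow(Rational(727, 78), 2) = Rational(528529, 6084)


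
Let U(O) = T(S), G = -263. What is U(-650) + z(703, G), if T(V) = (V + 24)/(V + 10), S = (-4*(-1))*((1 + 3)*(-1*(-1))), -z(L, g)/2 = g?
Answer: 6858/13 ≈ 527.54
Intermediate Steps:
z(L, g) = -2*g
S = 16 (S = 4*(4*1) = 4*4 = 16)
T(V) = (24 + V)/(10 + V)
U(O) = 20/13 (U(O) = (24 + 16)/(10 + 16) = 40/26 = (1/26)*40 = 20/13)
U(-650) + z(703, G) = 20/13 - 2*(-263) = 20/13 + 526 = 6858/13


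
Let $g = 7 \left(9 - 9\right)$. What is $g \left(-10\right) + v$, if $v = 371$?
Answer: $371$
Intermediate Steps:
$g = 0$ ($g = 7 \left(9 - 9\right) = 7 \cdot 0 = 0$)
$g \left(-10\right) + v = 0 \left(-10\right) + 371 = 0 + 371 = 371$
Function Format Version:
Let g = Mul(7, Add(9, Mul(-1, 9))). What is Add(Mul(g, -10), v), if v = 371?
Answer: 371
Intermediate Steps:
g = 0 (g = Mul(7, Add(9, -9)) = Mul(7, 0) = 0)
Add(Mul(g, -10), v) = Add(Mul(0, -10), 371) = Add(0, 371) = 371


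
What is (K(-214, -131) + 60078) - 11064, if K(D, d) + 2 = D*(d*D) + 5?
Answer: -5950259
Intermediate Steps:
K(D, d) = 3 + d*D² (K(D, d) = -2 + (D*(d*D) + 5) = -2 + (D*(D*d) + 5) = -2 + (d*D² + 5) = -2 + (5 + d*D²) = 3 + d*D²)
(K(-214, -131) + 60078) - 11064 = ((3 - 131*(-214)²) + 60078) - 11064 = ((3 - 131*45796) + 60078) - 11064 = ((3 - 5999276) + 60078) - 11064 = (-5999273 + 60078) - 11064 = -5939195 - 11064 = -5950259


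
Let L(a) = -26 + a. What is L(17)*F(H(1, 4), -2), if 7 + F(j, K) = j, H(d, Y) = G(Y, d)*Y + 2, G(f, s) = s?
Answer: 9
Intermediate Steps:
H(d, Y) = 2 + Y*d (H(d, Y) = d*Y + 2 = Y*d + 2 = 2 + Y*d)
F(j, K) = -7 + j
L(17)*F(H(1, 4), -2) = (-26 + 17)*(-7 + (2 + 4*1)) = -9*(-7 + (2 + 4)) = -9*(-7 + 6) = -9*(-1) = 9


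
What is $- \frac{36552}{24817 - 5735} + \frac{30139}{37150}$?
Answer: $- \frac{391397201}{354448150} \approx -1.1042$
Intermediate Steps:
$- \frac{36552}{24817 - 5735} + \frac{30139}{37150} = - \frac{36552}{19082} + 30139 \cdot \frac{1}{37150} = \left(-36552\right) \frac{1}{19082} + \frac{30139}{37150} = - \frac{18276}{9541} + \frac{30139}{37150} = - \frac{391397201}{354448150}$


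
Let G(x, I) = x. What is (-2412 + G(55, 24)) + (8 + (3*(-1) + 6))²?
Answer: -2236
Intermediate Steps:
(-2412 + G(55, 24)) + (8 + (3*(-1) + 6))² = (-2412 + 55) + (8 + (3*(-1) + 6))² = -2357 + (8 + (-3 + 6))² = -2357 + (8 + 3)² = -2357 + 11² = -2357 + 121 = -2236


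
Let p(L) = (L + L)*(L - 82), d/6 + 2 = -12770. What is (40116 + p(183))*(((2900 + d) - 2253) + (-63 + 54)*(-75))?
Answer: -5805045420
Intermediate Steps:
d = -76632 (d = -12 + 6*(-12770) = -12 - 76620 = -76632)
p(L) = 2*L*(-82 + L) (p(L) = (2*L)*(-82 + L) = 2*L*(-82 + L))
(40116 + p(183))*(((2900 + d) - 2253) + (-63 + 54)*(-75)) = (40116 + 2*183*(-82 + 183))*(((2900 - 76632) - 2253) + (-63 + 54)*(-75)) = (40116 + 2*183*101)*((-73732 - 2253) - 9*(-75)) = (40116 + 36966)*(-75985 + 675) = 77082*(-75310) = -5805045420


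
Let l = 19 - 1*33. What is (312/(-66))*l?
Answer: 728/11 ≈ 66.182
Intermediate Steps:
l = -14 (l = 19 - 33 = -14)
(312/(-66))*l = (312/(-66))*(-14) = (312*(-1/66))*(-14) = -52/11*(-14) = 728/11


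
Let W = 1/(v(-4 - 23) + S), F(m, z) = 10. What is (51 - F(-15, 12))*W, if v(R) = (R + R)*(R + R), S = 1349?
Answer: 41/4265 ≈ 0.0096131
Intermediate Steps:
v(R) = 4*R² (v(R) = (2*R)*(2*R) = 4*R²)
W = 1/4265 (W = 1/(4*(-4 - 23)² + 1349) = 1/(4*(-27)² + 1349) = 1/(4*729 + 1349) = 1/(2916 + 1349) = 1/4265 ≈ 0.00023447)
(51 - F(-15, 12))*W = (51 - 1*10)*(1/4265) = (51 - 10)*(1/4265) = 41*(1/4265) = 41/4265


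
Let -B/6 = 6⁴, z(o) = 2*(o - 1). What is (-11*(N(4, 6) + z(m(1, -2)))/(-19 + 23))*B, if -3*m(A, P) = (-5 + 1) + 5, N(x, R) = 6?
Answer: 71280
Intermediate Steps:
m(A, P) = -⅓ (m(A, P) = -((-5 + 1) + 5)/3 = -(-4 + 5)/3 = -⅓*1 = -⅓)
z(o) = -2 + 2*o (z(o) = 2*(-1 + o) = -2 + 2*o)
B = -7776 (B = -6*6⁴ = -6*1296 = -7776)
(-11*(N(4, 6) + z(m(1, -2)))/(-19 + 23))*B = -11*(6 + (-2 + 2*(-⅓)))/(-19 + 23)*(-7776) = -11*(6 + (-2 - ⅔))/4*(-7776) = -11*(6 - 8/3)/4*(-7776) = -110/(3*4)*(-7776) = -11*⅚*(-7776) = -55/6*(-7776) = 71280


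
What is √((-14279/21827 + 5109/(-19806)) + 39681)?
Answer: √823970687268780793690/144101854 ≈ 199.20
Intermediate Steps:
√((-14279/21827 + 5109/(-19806)) + 39681) = √((-14279*1/21827 + 5109*(-1/19806)) + 39681) = √((-14279/21827 - 1703/6602) + 39681) = √(-131441339/144101854 + 39681) = √(5717974227235/144101854) = √823970687268780793690/144101854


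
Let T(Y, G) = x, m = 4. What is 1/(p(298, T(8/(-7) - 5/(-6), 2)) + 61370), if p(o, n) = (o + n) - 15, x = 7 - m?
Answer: 1/61656 ≈ 1.6219e-5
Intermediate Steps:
x = 3 (x = 7 - 1*4 = 7 - 4 = 3)
T(Y, G) = 3
p(o, n) = -15 + n + o (p(o, n) = (n + o) - 15 = -15 + n + o)
1/(p(298, T(8/(-7) - 5/(-6), 2)) + 61370) = 1/((-15 + 3 + 298) + 61370) = 1/(286 + 61370) = 1/61656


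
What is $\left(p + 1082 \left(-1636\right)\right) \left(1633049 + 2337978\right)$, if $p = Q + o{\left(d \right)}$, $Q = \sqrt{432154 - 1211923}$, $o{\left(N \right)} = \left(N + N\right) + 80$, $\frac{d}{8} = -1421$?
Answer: $-7119288973816 + 11913081 i \sqrt{86641} \approx -7.1193 \cdot 10^{12} + 3.5066 \cdot 10^{9} i$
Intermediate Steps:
$d = -11368$ ($d = 8 \left(-1421\right) = -11368$)
$o{\left(N \right)} = 80 + 2 N$ ($o{\left(N \right)} = 2 N + 80 = 80 + 2 N$)
$Q = 3 i \sqrt{86641}$ ($Q = \sqrt{-779769} = 3 i \sqrt{86641} \approx 883.04 i$)
$p = -22656 + 3 i \sqrt{86641}$ ($p = 3 i \sqrt{86641} + \left(80 + 2 \left(-11368\right)\right) = 3 i \sqrt{86641} + \left(80 - 22736\right) = 3 i \sqrt{86641} - 22656 = -22656 + 3 i \sqrt{86641} \approx -22656.0 + 883.04 i$)
$\left(p + 1082 \left(-1636\right)\right) \left(1633049 + 2337978\right) = \left(\left(-22656 + 3 i \sqrt{86641}\right) + 1082 \left(-1636\right)\right) \left(1633049 + 2337978\right) = \left(\left(-22656 + 3 i \sqrt{86641}\right) - 1770152\right) 3971027 = \left(-1792808 + 3 i \sqrt{86641}\right) 3971027 = -7119288973816 + 11913081 i \sqrt{86641}$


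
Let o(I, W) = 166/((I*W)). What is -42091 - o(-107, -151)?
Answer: -680064453/16157 ≈ -42091.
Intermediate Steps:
o(I, W) = 166/(I*W) (o(I, W) = 166*(1/(I*W)) = 166/(I*W))
-42091 - o(-107, -151) = -42091 - 166/((-107)*(-151)) = -42091 - 166*(-1)*(-1)/(107*151) = -42091 - 1*166/16157 = -42091 - 166/16157 = -680064453/16157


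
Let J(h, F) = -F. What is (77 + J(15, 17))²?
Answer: 3600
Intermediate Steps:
(77 + J(15, 17))² = (77 - 1*17)² = (77 - 17)² = 60² = 3600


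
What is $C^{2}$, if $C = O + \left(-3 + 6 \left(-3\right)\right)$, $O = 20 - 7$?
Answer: $64$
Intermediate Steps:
$O = 13$
$C = -8$ ($C = 13 + \left(-3 + 6 \left(-3\right)\right) = 13 - 21 = -8$)
$C^{2} = \left(-8\right)^{2} = 64$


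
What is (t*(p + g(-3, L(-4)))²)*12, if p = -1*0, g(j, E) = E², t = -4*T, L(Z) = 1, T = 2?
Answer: -96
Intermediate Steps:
t = -8 (t = -4*2 = -8)
p = 0
(t*(p + g(-3, L(-4)))²)*12 = -8*(0 + 1²)²*12 = -8*(0 + 1)²*12 = -8*1²*12 = -8*1*12 = -8*12 = -96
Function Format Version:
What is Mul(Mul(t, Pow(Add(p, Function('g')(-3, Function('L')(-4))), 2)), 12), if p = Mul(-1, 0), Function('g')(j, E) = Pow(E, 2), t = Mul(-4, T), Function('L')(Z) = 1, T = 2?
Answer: -96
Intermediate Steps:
t = -8 (t = Mul(-4, 2) = -8)
p = 0
Mul(Mul(t, Pow(Add(p, Function('g')(-3, Function('L')(-4))), 2)), 12) = Mul(Mul(-8, Pow(Add(0, Pow(1, 2)), 2)), 12) = Mul(Mul(-8, Pow(Add(0, 1), 2)), 12) = Mul(Mul(-8, Pow(1, 2)), 12) = Mul(Mul(-8, 1), 12) = Mul(-8, 12) = -96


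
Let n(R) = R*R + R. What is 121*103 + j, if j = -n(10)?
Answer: 12353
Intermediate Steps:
n(R) = R + R² (n(R) = R² + R = R + R²)
j = -110 (j = -10*(1 + 10) = -10*11 = -1*110 = -110)
121*103 + j = 121*103 - 110 = 12463 - 110 = 12353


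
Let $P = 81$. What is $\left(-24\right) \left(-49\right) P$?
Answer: $95256$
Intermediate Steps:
$\left(-24\right) \left(-49\right) P = \left(-24\right) \left(-49\right) 81 = 1176 \cdot 81 = 95256$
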